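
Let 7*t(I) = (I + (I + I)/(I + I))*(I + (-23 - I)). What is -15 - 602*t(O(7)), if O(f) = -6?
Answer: -9905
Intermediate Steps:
t(I) = -23/7 - 23*I/7 (t(I) = ((I + (I + I)/(I + I))*(I + (-23 - I)))/7 = ((I + (2*I)/((2*I)))*(-23))/7 = ((I + (2*I)*(1/(2*I)))*(-23))/7 = ((I + 1)*(-23))/7 = ((1 + I)*(-23))/7 = (-23 - 23*I)/7 = -23/7 - 23*I/7)
-15 - 602*t(O(7)) = -15 - 602*(-23/7 - 23/7*(-6)) = -15 - 602*(-23/7 + 138/7) = -15 - 602*115/7 = -15 - 9890 = -9905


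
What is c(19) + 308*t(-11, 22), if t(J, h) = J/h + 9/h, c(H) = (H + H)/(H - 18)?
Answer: 10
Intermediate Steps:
c(H) = 2*H/(-18 + H) (c(H) = (2*H)/(-18 + H) = 2*H/(-18 + H))
t(J, h) = 9/h + J/h
c(19) + 308*t(-11, 22) = 2*19/(-18 + 19) + 308*((9 - 11)/22) = 2*19/1 + 308*((1/22)*(-2)) = 2*19*1 + 308*(-1/11) = 38 - 28 = 10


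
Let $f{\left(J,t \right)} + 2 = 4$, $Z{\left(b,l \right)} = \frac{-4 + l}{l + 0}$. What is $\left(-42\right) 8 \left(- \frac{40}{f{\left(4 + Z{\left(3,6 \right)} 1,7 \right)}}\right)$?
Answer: $6720$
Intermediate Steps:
$Z{\left(b,l \right)} = \frac{-4 + l}{l}$
$f{\left(J,t \right)} = 2$ ($f{\left(J,t \right)} = -2 + 4 = 2$)
$\left(-42\right) 8 \left(- \frac{40}{f{\left(4 + Z{\left(3,6 \right)} 1,7 \right)}}\right) = \left(-42\right) 8 \left(- \frac{40}{2}\right) = - 336 \left(\left(-40\right) \frac{1}{2}\right) = \left(-336\right) \left(-20\right) = 6720$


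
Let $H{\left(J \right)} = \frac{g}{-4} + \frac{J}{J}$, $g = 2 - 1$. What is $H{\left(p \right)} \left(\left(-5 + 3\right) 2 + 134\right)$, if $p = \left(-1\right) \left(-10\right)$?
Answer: $\frac{195}{2} \approx 97.5$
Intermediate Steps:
$g = 1$ ($g = 2 - 1 = 1$)
$p = 10$
$H{\left(J \right)} = \frac{3}{4}$ ($H{\left(J \right)} = 1 \frac{1}{-4} + \frac{J}{J} = 1 \left(- \frac{1}{4}\right) + 1 = - \frac{1}{4} + 1 = \frac{3}{4}$)
$H{\left(p \right)} \left(\left(-5 + 3\right) 2 + 134\right) = \frac{3 \left(\left(-5 + 3\right) 2 + 134\right)}{4} = \frac{3 \left(\left(-2\right) 2 + 134\right)}{4} = \frac{3 \left(-4 + 134\right)}{4} = \frac{3}{4} \cdot 130 = \frac{195}{2}$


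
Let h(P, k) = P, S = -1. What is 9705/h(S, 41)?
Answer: -9705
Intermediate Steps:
9705/h(S, 41) = 9705/(-1) = 9705*(-1) = -9705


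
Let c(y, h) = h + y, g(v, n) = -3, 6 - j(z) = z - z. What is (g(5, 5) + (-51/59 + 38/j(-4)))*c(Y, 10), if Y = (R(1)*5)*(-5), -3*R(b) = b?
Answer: 24035/531 ≈ 45.264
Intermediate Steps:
R(b) = -b/3
j(z) = 6 (j(z) = 6 - (z - z) = 6 - 1*0 = 6 + 0 = 6)
Y = 25/3 (Y = (-1/3*1*5)*(-5) = -1/3*5*(-5) = -5/3*(-5) = 25/3 ≈ 8.3333)
(g(5, 5) + (-51/59 + 38/j(-4)))*c(Y, 10) = (-3 + (-51/59 + 38/6))*(10 + 25/3) = (-3 + (-51*1/59 + 38*(1/6)))*(55/3) = (-3 + (-51/59 + 19/3))*(55/3) = (-3 + 968/177)*(55/3) = (437/177)*(55/3) = 24035/531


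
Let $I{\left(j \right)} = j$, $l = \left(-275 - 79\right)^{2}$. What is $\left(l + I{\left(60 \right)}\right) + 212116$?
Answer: $337492$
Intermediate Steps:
$l = 125316$ ($l = \left(-354\right)^{2} = 125316$)
$\left(l + I{\left(60 \right)}\right) + 212116 = \left(125316 + 60\right) + 212116 = 125376 + 212116 = 337492$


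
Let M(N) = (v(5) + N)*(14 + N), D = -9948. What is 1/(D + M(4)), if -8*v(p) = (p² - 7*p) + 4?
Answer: -2/19725 ≈ -0.00010139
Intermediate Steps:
v(p) = -½ - p²/8 + 7*p/8 (v(p) = -((p² - 7*p) + 4)/8 = -(4 + p² - 7*p)/8 = -½ - p²/8 + 7*p/8)
M(N) = (14 + N)*(¾ + N) (M(N) = ((-½ - ⅛*5² + (7/8)*5) + N)*(14 + N) = ((-½ - ⅛*25 + 35/8) + N)*(14 + N) = ((-½ - 25/8 + 35/8) + N)*(14 + N) = (¾ + N)*(14 + N) = (14 + N)*(¾ + N))
1/(D + M(4)) = 1/(-9948 + (21/2 + 4² + (59/4)*4)) = 1/(-9948 + (21/2 + 16 + 59)) = 1/(-9948 + 171/2) = 1/(-19725/2) = -2/19725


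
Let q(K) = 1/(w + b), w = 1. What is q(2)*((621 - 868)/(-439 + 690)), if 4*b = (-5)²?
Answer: -988/7279 ≈ -0.13573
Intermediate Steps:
b = 25/4 (b = (¼)*(-5)² = (¼)*25 = 25/4 ≈ 6.2500)
q(K) = 4/29 (q(K) = 1/(1 + 25/4) = 1/(29/4) = 4/29)
q(2)*((621 - 868)/(-439 + 690)) = 4*((621 - 868)/(-439 + 690))/29 = 4*(-247/251)/29 = 4*(-247*1/251)/29 = (4/29)*(-247/251) = -988/7279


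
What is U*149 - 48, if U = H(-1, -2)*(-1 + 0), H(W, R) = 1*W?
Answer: 101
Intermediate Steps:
H(W, R) = W
U = 1 (U = -(-1 + 0) = -1*(-1) = 1)
U*149 - 48 = 1*149 - 48 = 149 - 48 = 101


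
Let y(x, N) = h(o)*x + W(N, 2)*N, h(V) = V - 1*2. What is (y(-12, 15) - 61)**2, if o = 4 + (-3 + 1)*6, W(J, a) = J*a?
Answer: 259081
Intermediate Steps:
o = -8 (o = 4 - 2*6 = 4 - 12 = -8)
h(V) = -2 + V (h(V) = V - 2 = -2 + V)
y(x, N) = -10*x + 2*N**2 (y(x, N) = (-2 - 8)*x + (N*2)*N = -10*x + (2*N)*N = -10*x + 2*N**2)
(y(-12, 15) - 61)**2 = ((-10*(-12) + 2*15**2) - 61)**2 = ((120 + 2*225) - 61)**2 = ((120 + 450) - 61)**2 = (570 - 61)**2 = 509**2 = 259081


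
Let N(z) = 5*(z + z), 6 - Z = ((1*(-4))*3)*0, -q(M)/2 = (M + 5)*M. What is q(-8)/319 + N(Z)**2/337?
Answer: 1132224/107503 ≈ 10.532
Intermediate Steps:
q(M) = -2*M*(5 + M) (q(M) = -2*(M + 5)*M = -2*(5 + M)*M = -2*M*(5 + M))
Z = 6 (Z = 6 - (1*(-4))*3*0 = 6 - (-4*3)*0 = 6 - (-12)*0 = 6 - 1*0 = 6 + 0 = 6)
N(z) = 10*z (N(z) = 5*(2*z) = 10*z)
q(-8)/319 + N(Z)**2/337 = -2*(-8)*(5 - 8)/319 + (10*6)**2/337 = -2*(-8)*(-3)*(1/319) + 60**2*(1/337) = -48*1/319 + 3600*(1/337) = -48/319 + 3600/337 = 1132224/107503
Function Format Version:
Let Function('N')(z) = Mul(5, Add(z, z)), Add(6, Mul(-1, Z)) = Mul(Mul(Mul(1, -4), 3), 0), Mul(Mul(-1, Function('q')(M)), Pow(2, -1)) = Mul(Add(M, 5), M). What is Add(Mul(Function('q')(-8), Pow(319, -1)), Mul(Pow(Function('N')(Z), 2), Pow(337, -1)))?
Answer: Rational(1132224, 107503) ≈ 10.532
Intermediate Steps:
Function('q')(M) = Mul(-2, M, Add(5, M)) (Function('q')(M) = Mul(-2, Mul(Add(M, 5), M)) = Mul(-2, Mul(Add(5, M), M)) = Mul(-2, Mul(M, Add(5, M))) = Mul(-2, M, Add(5, M)))
Z = 6 (Z = Add(6, Mul(-1, Mul(Mul(Mul(1, -4), 3), 0))) = Add(6, Mul(-1, Mul(Mul(-4, 3), 0))) = Add(6, Mul(-1, Mul(-12, 0))) = Add(6, Mul(-1, 0)) = Add(6, 0) = 6)
Function('N')(z) = Mul(10, z) (Function('N')(z) = Mul(5, Mul(2, z)) = Mul(10, z))
Add(Mul(Function('q')(-8), Pow(319, -1)), Mul(Pow(Function('N')(Z), 2), Pow(337, -1))) = Add(Mul(Mul(-2, -8, Add(5, -8)), Pow(319, -1)), Mul(Pow(Mul(10, 6), 2), Pow(337, -1))) = Add(Mul(Mul(-2, -8, -3), Rational(1, 319)), Mul(Pow(60, 2), Rational(1, 337))) = Add(Mul(-48, Rational(1, 319)), Mul(3600, Rational(1, 337))) = Add(Rational(-48, 319), Rational(3600, 337)) = Rational(1132224, 107503)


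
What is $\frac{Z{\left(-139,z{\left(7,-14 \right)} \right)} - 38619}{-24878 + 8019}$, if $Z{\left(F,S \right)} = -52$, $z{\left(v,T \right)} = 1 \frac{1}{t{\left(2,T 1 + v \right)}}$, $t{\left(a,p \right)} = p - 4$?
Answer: $\frac{38671}{16859} \approx 2.2938$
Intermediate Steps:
$t{\left(a,p \right)} = -4 + p$
$z{\left(v,T \right)} = \frac{1}{-4 + T + v}$ ($z{\left(v,T \right)} = 1 \frac{1}{-4 + \left(T 1 + v\right)} = 1 \frac{1}{-4 + \left(T + v\right)} = 1 \frac{1}{-4 + T + v} = \frac{1}{-4 + T + v}$)
$\frac{Z{\left(-139,z{\left(7,-14 \right)} \right)} - 38619}{-24878 + 8019} = \frac{-52 - 38619}{-24878 + 8019} = - \frac{38671}{-16859} = \left(-38671\right) \left(- \frac{1}{16859}\right) = \frac{38671}{16859}$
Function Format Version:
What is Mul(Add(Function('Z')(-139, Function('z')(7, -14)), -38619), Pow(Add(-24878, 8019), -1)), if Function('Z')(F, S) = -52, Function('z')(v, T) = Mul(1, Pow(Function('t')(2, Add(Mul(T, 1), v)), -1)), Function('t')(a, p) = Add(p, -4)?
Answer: Rational(38671, 16859) ≈ 2.2938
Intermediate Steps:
Function('t')(a, p) = Add(-4, p)
Function('z')(v, T) = Pow(Add(-4, T, v), -1) (Function('z')(v, T) = Mul(1, Pow(Add(-4, Add(Mul(T, 1), v)), -1)) = Mul(1, Pow(Add(-4, Add(T, v)), -1)) = Mul(1, Pow(Add(-4, T, v), -1)) = Pow(Add(-4, T, v), -1))
Mul(Add(Function('Z')(-139, Function('z')(7, -14)), -38619), Pow(Add(-24878, 8019), -1)) = Mul(Add(-52, -38619), Pow(Add(-24878, 8019), -1)) = Mul(-38671, Pow(-16859, -1)) = Mul(-38671, Rational(-1, 16859)) = Rational(38671, 16859)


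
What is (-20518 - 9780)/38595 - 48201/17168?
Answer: -2380473659/662598960 ≈ -3.5926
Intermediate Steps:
(-20518 - 9780)/38595 - 48201/17168 = -30298*1/38595 - 48201*1/17168 = -30298/38595 - 48201/17168 = -2380473659/662598960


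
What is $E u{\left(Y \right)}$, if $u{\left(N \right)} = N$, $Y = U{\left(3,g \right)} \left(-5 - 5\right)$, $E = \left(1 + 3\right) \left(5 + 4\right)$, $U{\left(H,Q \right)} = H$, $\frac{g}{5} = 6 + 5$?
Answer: $-1080$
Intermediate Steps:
$g = 55$ ($g = 5 \left(6 + 5\right) = 5 \cdot 11 = 55$)
$E = 36$ ($E = 4 \cdot 9 = 36$)
$Y = -30$ ($Y = 3 \left(-5 - 5\right) = 3 \left(-10\right) = -30$)
$E u{\left(Y \right)} = 36 \left(-30\right) = -1080$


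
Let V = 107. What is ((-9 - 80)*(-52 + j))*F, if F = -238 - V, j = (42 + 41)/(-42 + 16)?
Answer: -44061675/26 ≈ -1.6947e+6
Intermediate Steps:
j = -83/26 (j = 83/(-26) = 83*(-1/26) = -83/26 ≈ -3.1923)
F = -345 (F = -238 - 1*107 = -238 - 107 = -345)
((-9 - 80)*(-52 + j))*F = ((-9 - 80)*(-52 - 83/26))*(-345) = -89*(-1435/26)*(-345) = (127715/26)*(-345) = -44061675/26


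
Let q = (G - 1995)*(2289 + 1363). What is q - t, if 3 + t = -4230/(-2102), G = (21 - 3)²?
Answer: -6413718054/1051 ≈ -6.1025e+6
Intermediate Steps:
G = 324 (G = 18² = 324)
q = -6102492 (q = (324 - 1995)*(2289 + 1363) = -1671*3652 = -6102492)
t = -1038/1051 (t = -3 - 4230/(-2102) = -3 - 4230*(-1/2102) = -3 + 2115/1051 = -1038/1051 ≈ -0.98763)
q - t = -6102492 - 1*(-1038/1051) = -6102492 + 1038/1051 = -6413718054/1051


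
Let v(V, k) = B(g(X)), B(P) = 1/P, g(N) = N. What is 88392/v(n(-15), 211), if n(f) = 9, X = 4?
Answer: 353568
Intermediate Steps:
v(V, k) = ¼ (v(V, k) = 1/4 = ¼)
88392/v(n(-15), 211) = 88392/(¼) = 88392*4 = 353568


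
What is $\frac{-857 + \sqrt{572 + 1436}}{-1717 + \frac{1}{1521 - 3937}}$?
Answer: $\frac{2070512}{4148273} - \frac{4832 \sqrt{502}}{4148273} \approx 0.47303$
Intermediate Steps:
$\frac{-857 + \sqrt{572 + 1436}}{-1717 + \frac{1}{1521 - 3937}} = \frac{-857 + \sqrt{2008}}{-1717 + \frac{1}{1521 - 3937}} = \frac{-857 + 2 \sqrt{502}}{-1717 + \frac{1}{-2416}} = \frac{-857 + 2 \sqrt{502}}{-1717 - \frac{1}{2416}} = \frac{-857 + 2 \sqrt{502}}{- \frac{4148273}{2416}} = \left(-857 + 2 \sqrt{502}\right) \left(- \frac{2416}{4148273}\right) = \frac{2070512}{4148273} - \frac{4832 \sqrt{502}}{4148273}$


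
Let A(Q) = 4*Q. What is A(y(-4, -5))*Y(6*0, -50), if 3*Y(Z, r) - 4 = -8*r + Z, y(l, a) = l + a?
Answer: -4848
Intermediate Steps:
y(l, a) = a + l
Y(Z, r) = 4/3 - 8*r/3 + Z/3 (Y(Z, r) = 4/3 + (-8*r + Z)/3 = 4/3 + (Z - 8*r)/3 = 4/3 + (-8*r/3 + Z/3) = 4/3 - 8*r/3 + Z/3)
A(y(-4, -5))*Y(6*0, -50) = (4*(-5 - 4))*(4/3 - 8/3*(-50) + (6*0)/3) = (4*(-9))*(4/3 + 400/3 + (1/3)*0) = -36*(4/3 + 400/3 + 0) = -36*404/3 = -4848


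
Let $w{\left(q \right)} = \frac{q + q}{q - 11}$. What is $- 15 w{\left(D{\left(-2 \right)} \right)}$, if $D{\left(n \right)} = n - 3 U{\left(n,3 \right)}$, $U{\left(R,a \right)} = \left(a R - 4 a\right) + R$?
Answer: $- \frac{1740}{47} \approx -37.021$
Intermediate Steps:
$U{\left(R,a \right)} = R - 4 a + R a$ ($U{\left(R,a \right)} = \left(R a - 4 a\right) + R = \left(- 4 a + R a\right) + R = R - 4 a + R a$)
$D{\left(n \right)} = 36 - 11 n$ ($D{\left(n \right)} = n - 3 \left(n - 12 + n 3\right) = n - 3 \left(n - 12 + 3 n\right) = n - 3 \left(-12 + 4 n\right) = n - \left(-36 + 12 n\right) = 36 - 11 n$)
$w{\left(q \right)} = \frac{2 q}{-11 + q}$
$- 15 w{\left(D{\left(-2 \right)} \right)} = - 15 \frac{2 \left(36 - -22\right)}{-11 + \left(36 - -22\right)} = - 15 \frac{2 \left(36 + 22\right)}{-11 + \left(36 + 22\right)} = - 15 \cdot 2 \cdot 58 \frac{1}{-11 + 58} = - 15 \cdot 2 \cdot 58 \cdot \frac{1}{47} = \left(-15\right) \frac{116}{47} = - \frac{1740}{47}$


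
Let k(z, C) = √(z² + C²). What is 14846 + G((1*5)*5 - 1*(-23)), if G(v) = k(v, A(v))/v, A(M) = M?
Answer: 14846 + √2 ≈ 14847.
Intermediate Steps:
k(z, C) = √(C² + z²)
G(v) = √2*√(v²)/v (G(v) = √(v² + v²)/v = √(2*v²)/v = (√2*√(v²))/v = √2*√(v²)/v)
14846 + G((1*5)*5 - 1*(-23)) = 14846 + √2*√(((1*5)*5 - 1*(-23))²)/((1*5)*5 - 1*(-23)) = 14846 + √2*√((5*5 + 23)²)/(5*5 + 23) = 14846 + √2*√((25 + 23)²)/(25 + 23) = 14846 + √2*√(48²)/48 = 14846 + √2*(1/48)*√2304 = 14846 + √2*(1/48)*48 = 14846 + √2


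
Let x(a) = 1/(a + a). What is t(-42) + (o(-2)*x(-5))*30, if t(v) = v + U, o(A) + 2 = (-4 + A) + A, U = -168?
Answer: -180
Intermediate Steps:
o(A) = -6 + 2*A (o(A) = -2 + ((-4 + A) + A) = -2 + (-4 + 2*A) = -6 + 2*A)
x(a) = 1/(2*a)
t(v) = -168 + v (t(v) = v - 168 = -168 + v)
t(-42) + (o(-2)*x(-5))*30 = (-168 - 42) + ((-6 + 2*(-2))*((½)/(-5)))*30 = -210 + ((-6 - 4)*((½)*(-⅕)))*30 = -210 - 10*(-⅒)*30 = -210 + 1*30 = -210 + 30 = -180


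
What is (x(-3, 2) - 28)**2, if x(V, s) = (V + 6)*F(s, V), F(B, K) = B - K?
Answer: 169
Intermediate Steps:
x(V, s) = (6 + V)*(s - V) (x(V, s) = (V + 6)*(s - V) = (6 + V)*(s - V))
(x(-3, 2) - 28)**2 = (-(6 - 3)*(-3 - 1*2) - 28)**2 = (-1*3*(-3 - 2) - 28)**2 = (-1*3*(-5) - 28)**2 = (15 - 28)**2 = (-13)**2 = 169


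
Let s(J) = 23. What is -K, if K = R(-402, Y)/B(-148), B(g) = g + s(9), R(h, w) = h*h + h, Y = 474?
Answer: 161202/125 ≈ 1289.6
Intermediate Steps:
R(h, w) = h + h² (R(h, w) = h² + h = h + h²)
B(g) = 23 + g (B(g) = g + 23 = 23 + g)
K = -161202/125 (K = (-402*(1 - 402))/(23 - 148) = -402*(-401)/(-125) = 161202*(-1/125) = -161202/125 ≈ -1289.6)
-K = -1*(-161202/125) = 161202/125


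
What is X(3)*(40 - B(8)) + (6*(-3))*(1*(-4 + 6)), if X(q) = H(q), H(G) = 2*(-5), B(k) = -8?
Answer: -516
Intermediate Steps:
H(G) = -10
X(q) = -10
X(3)*(40 - B(8)) + (6*(-3))*(1*(-4 + 6)) = -10*(40 - 1*(-8)) + (6*(-3))*(1*(-4 + 6)) = -10*(40 + 8) - 18*2 = -10*48 - 18*2 = -480 - 36 = -516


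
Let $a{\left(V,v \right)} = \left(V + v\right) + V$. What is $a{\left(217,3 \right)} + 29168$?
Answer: $29605$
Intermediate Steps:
$a{\left(V,v \right)} = v + 2 V$
$a{\left(217,3 \right)} + 29168 = \left(3 + 2 \cdot 217\right) + 29168 = \left(3 + 434\right) + 29168 = 437 + 29168 = 29605$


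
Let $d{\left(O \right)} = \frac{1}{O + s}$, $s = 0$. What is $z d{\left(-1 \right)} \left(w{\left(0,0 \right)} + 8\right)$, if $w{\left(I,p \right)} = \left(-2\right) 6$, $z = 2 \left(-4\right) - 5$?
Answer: $-52$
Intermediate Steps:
$z = -13$ ($z = -8 - 5 = -13$)
$w{\left(I,p \right)} = -12$
$d{\left(O \right)} = \frac{1}{O}$ ($d{\left(O \right)} = \frac{1}{O + 0} = \frac{1}{O}$)
$z d{\left(-1 \right)} \left(w{\left(0,0 \right)} + 8\right) = - \frac{13}{-1} \left(-12 + 8\right) = \left(-13\right) \left(-1\right) \left(-4\right) = 13 \left(-4\right) = -52$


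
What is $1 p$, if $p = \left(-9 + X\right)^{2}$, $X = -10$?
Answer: $361$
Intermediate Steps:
$p = 361$ ($p = \left(-9 - 10\right)^{2} = \left(-19\right)^{2} = 361$)
$1 p = 1 \cdot 361 = 361$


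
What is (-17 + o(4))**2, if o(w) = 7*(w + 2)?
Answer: 625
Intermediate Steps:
o(w) = 14 + 7*w (o(w) = 7*(2 + w) = 14 + 7*w)
(-17 + o(4))**2 = (-17 + (14 + 7*4))**2 = (-17 + (14 + 28))**2 = (-17 + 42)**2 = 25**2 = 625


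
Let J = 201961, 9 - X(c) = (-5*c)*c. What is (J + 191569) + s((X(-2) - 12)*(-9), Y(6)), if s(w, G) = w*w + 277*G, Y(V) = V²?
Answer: 426911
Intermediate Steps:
X(c) = 9 + 5*c² (X(c) = 9 - (-5*c)*c = 9 - (-5)*c² = 9 + 5*c²)
s(w, G) = w² + 277*G
(J + 191569) + s((X(-2) - 12)*(-9), Y(6)) = (201961 + 191569) + ((((9 + 5*(-2)²) - 12)*(-9))² + 277*6²) = 393530 + ((((9 + 5*4) - 12)*(-9))² + 277*36) = 393530 + ((((9 + 20) - 12)*(-9))² + 9972) = 393530 + (((29 - 12)*(-9))² + 9972) = 393530 + ((17*(-9))² + 9972) = 393530 + ((-153)² + 9972) = 393530 + (23409 + 9972) = 393530 + 33381 = 426911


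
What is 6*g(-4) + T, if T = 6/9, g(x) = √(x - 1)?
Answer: ⅔ + 6*I*√5 ≈ 0.66667 + 13.416*I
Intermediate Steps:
g(x) = √(-1 + x)
T = ⅔ (T = 6*(⅑) = ⅔ ≈ 0.66667)
6*g(-4) + T = 6*√(-1 - 4) + ⅔ = 6*√(-5) + ⅔ = 6*(I*√5) + ⅔ = 6*I*√5 + ⅔ = ⅔ + 6*I*√5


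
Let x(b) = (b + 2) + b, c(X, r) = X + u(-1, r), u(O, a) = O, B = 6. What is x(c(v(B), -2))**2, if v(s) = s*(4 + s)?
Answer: 14400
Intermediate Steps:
c(X, r) = -1 + X (c(X, r) = X - 1 = -1 + X)
x(b) = 2 + 2*b (x(b) = (2 + b) + b = 2 + 2*b)
x(c(v(B), -2))**2 = (2 + 2*(-1 + 6*(4 + 6)))**2 = (2 + 2*(-1 + 6*10))**2 = (2 + 2*(-1 + 60))**2 = (2 + 2*59)**2 = (2 + 118)**2 = 120**2 = 14400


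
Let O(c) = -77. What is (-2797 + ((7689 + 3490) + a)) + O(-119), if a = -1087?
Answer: 7218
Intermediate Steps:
(-2797 + ((7689 + 3490) + a)) + O(-119) = (-2797 + ((7689 + 3490) - 1087)) - 77 = (-2797 + (11179 - 1087)) - 77 = (-2797 + 10092) - 77 = 7295 - 77 = 7218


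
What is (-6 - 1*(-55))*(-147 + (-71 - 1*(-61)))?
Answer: -7693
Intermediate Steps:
(-6 - 1*(-55))*(-147 + (-71 - 1*(-61))) = (-6 + 55)*(-147 + (-71 + 61)) = 49*(-147 - 10) = 49*(-157) = -7693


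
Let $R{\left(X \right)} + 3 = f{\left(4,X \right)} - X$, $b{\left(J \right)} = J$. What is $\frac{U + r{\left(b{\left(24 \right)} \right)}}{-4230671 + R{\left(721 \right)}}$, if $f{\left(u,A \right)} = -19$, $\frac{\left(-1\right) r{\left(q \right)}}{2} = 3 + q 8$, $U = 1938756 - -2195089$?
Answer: $- \frac{4133455}{4231414} \approx -0.97685$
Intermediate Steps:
$U = 4133845$ ($U = 1938756 + 2195089 = 4133845$)
$r{\left(q \right)} = -6 - 16 q$ ($r{\left(q \right)} = - 2 \left(3 + q 8\right) = - 2 \left(3 + 8 q\right) = -6 - 16 q$)
$R{\left(X \right)} = -22 - X$ ($R{\left(X \right)} = -3 - \left(19 + X\right) = -22 - X$)
$\frac{U + r{\left(b{\left(24 \right)} \right)}}{-4230671 + R{\left(721 \right)}} = \frac{4133845 - 390}{-4230671 - 743} = \frac{4133455}{-4231414} = 4133455 \left(- \frac{1}{4231414}\right) = - \frac{4133455}{4231414}$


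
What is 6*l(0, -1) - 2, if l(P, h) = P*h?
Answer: -2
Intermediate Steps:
6*l(0, -1) - 2 = 6*(0*(-1)) - 2 = 6*0 - 2 = 0 - 2 = -2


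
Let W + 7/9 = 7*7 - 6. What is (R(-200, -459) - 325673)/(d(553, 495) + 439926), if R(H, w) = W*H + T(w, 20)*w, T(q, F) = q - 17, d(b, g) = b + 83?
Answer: -1040701/3965058 ≈ -0.26247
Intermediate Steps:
d(b, g) = 83 + b
T(q, F) = -17 + q
W = 380/9 (W = -7/9 + (7*7 - 6) = -7/9 + (49 - 6) = -7/9 + 43 = 380/9 ≈ 42.222)
R(H, w) = 380*H/9 + w*(-17 + w) (R(H, w) = 380*H/9 + (-17 + w)*w = 380*H/9 + w*(-17 + w))
(R(-200, -459) - 325673)/(d(553, 495) + 439926) = (((380/9)*(-200) - 459*(-17 - 459)) - 325673)/((83 + 553) + 439926) = ((-76000/9 - 459*(-476)) - 325673)/(636 + 439926) = ((-76000/9 + 218484) - 325673)/440562 = (1890356/9 - 325673)*(1/440562) = -1040701/9*1/440562 = -1040701/3965058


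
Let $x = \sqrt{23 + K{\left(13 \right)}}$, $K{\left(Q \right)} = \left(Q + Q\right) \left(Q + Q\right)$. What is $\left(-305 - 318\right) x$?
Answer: $- 623 \sqrt{699} \approx -16471.0$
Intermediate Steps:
$K{\left(Q \right)} = 4 Q^{2}$ ($K{\left(Q \right)} = 2 Q 2 Q = 4 Q^{2}$)
$x = \sqrt{699}$ ($x = \sqrt{23 + 4 \cdot 13^{2}} = \sqrt{23 + 4 \cdot 169} = \sqrt{23 + 676} = \sqrt{699} \approx 26.439$)
$\left(-305 - 318\right) x = \left(-305 - 318\right) \sqrt{699} = - 623 \sqrt{699}$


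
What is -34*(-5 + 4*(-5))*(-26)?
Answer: -22100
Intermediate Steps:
-34*(-5 + 4*(-5))*(-26) = -34*(-5 - 20)*(-26) = -34*(-25)*(-26) = 850*(-26) = -22100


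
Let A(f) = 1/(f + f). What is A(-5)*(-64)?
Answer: 32/5 ≈ 6.4000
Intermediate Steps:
A(f) = 1/(2*f)
A(-5)*(-64) = ((1/2)/(-5))*(-64) = ((1/2)*(-1/5))*(-64) = -1/10*(-64) = 32/5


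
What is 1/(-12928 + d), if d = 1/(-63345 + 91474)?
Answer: -28129/363651711 ≈ -7.7351e-5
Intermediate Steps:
d = 1/28129 ≈ 3.5551e-5
1/(-12928 + d) = 1/(-12928 + 1/28129) = 1/(-363651711/28129) = -28129/363651711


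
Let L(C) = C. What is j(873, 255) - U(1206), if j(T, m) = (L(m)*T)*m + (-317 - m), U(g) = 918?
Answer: 56765335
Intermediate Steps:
j(T, m) = -317 - m + T*m² (j(T, m) = (m*T)*m + (-317 - m) = (T*m)*m + (-317 - m) = T*m² + (-317 - m) = -317 - m + T*m²)
j(873, 255) - U(1206) = (-317 - 1*255 + 873*255²) - 1*918 = (-317 - 255 + 873*65025) - 918 = (-317 - 255 + 56766825) - 918 = 56766253 - 918 = 56765335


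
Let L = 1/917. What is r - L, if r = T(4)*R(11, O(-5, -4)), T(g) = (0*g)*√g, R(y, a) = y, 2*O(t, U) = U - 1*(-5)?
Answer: -1/917 ≈ -0.0010905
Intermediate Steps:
O(t, U) = 5/2 + U/2 (O(t, U) = (U - 1*(-5))/2 = (U + 5)/2 = (5 + U)/2 = 5/2 + U/2)
L = 1/917 ≈ 0.0010905
T(g) = 0 (T(g) = 0*√g = 0)
r = 0 (r = 0*11 = 0)
r - L = 0 - 1*1/917 = 0 - 1/917 = -1/917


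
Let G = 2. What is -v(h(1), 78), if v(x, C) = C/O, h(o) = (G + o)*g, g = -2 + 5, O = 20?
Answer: -39/10 ≈ -3.9000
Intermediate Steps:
g = 3
h(o) = 6 + 3*o (h(o) = (2 + o)*3 = 6 + 3*o)
v(x, C) = C/20
-v(h(1), 78) = -78/20 = -1*39/10 = -39/10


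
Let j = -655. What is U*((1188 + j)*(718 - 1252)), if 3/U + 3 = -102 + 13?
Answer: 426933/46 ≈ 9281.2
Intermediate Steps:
U = -3/92 (U = 3/(-3 + (-102 + 13)) = 3/(-3 - 89) = 3/(-92) = 3*(-1/92) = -3/92 ≈ -0.032609)
U*((1188 + j)*(718 - 1252)) = -3*(1188 - 655)*(718 - 1252)/92 = -1599*(-534)/92 = -3/92*(-284622) = 426933/46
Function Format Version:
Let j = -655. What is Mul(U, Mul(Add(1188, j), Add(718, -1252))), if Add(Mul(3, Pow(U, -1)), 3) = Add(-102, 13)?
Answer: Rational(426933, 46) ≈ 9281.2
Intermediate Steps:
U = Rational(-3, 92) (U = Mul(3, Pow(Add(-3, Add(-102, 13)), -1)) = Mul(3, Pow(Add(-3, -89), -1)) = Mul(3, Pow(-92, -1)) = Mul(3, Rational(-1, 92)) = Rational(-3, 92) ≈ -0.032609)
Mul(U, Mul(Add(1188, j), Add(718, -1252))) = Mul(Rational(-3, 92), Mul(Add(1188, -655), Add(718, -1252))) = Mul(Rational(-3, 92), Mul(533, -534)) = Mul(Rational(-3, 92), -284622) = Rational(426933, 46)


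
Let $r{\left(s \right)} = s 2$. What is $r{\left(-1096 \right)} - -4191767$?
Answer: $4189575$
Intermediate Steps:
$r{\left(s \right)} = 2 s$
$r{\left(-1096 \right)} - -4191767 = 2 \left(-1096\right) - -4191767 = -2192 + 4191767 = 4189575$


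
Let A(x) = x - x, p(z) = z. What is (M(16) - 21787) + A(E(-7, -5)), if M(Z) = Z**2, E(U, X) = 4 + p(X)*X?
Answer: -21531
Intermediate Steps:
E(U, X) = 4 + X**2 (E(U, X) = 4 + X*X = 4 + X**2)
A(x) = 0
(M(16) - 21787) + A(E(-7, -5)) = (16**2 - 21787) + 0 = (256 - 21787) + 0 = -21531 + 0 = -21531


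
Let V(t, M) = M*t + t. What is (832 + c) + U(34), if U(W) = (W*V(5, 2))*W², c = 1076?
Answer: 591468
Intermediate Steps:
V(t, M) = t + M*t
U(W) = 15*W³ (U(W) = (W*(5*(1 + 2)))*W² = (W*(5*3))*W² = (W*15)*W² = (15*W)*W² = 15*W³)
(832 + c) + U(34) = (832 + 1076) + 15*34³ = 1908 + 15*39304 = 1908 + 589560 = 591468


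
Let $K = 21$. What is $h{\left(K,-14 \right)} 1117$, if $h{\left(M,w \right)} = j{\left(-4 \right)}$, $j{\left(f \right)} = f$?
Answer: $-4468$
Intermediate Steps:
$h{\left(M,w \right)} = -4$
$h{\left(K,-14 \right)} 1117 = \left(-4\right) 1117 = -4468$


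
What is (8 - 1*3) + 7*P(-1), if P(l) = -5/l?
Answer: 40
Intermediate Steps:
(8 - 1*3) + 7*P(-1) = (8 - 1*3) + 7*(-5/(-1)) = (8 - 3) + 7*(-5*(-1)) = 5 + 7*5 = 5 + 35 = 40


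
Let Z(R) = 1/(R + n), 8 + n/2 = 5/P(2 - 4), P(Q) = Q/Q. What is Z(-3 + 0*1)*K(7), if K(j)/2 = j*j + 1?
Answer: -100/9 ≈ -11.111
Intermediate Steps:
P(Q) = 1
K(j) = 2 + 2*j² (K(j) = 2*(j*j + 1) = 2*(j² + 1) = 2*(1 + j²) = 2 + 2*j²)
n = -6 (n = -16 + 2*(5/1) = -16 + 2*(5*1) = -16 + 2*5 = -16 + 10 = -6)
Z(R) = 1/(-6 + R) (Z(R) = 1/(R - 6) = 1/(-6 + R))
Z(-3 + 0*1)*K(7) = (2 + 2*7²)/(-6 + (-3 + 0*1)) = (2 + 2*49)/(-6 + (-3 + 0)) = (2 + 98)/(-6 - 3) = 100/(-9) = -⅑*100 = -100/9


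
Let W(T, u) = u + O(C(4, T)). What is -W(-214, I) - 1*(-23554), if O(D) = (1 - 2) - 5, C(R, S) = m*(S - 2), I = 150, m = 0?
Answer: 23410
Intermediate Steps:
C(R, S) = 0 (C(R, S) = 0*(S - 2) = 0*(-2 + S) = 0)
O(D) = -6 (O(D) = -1 - 5 = -6)
W(T, u) = -6 + u (W(T, u) = u - 6 = -6 + u)
-W(-214, I) - 1*(-23554) = -(-6 + 150) - 1*(-23554) = -1*144 + 23554 = -144 + 23554 = 23410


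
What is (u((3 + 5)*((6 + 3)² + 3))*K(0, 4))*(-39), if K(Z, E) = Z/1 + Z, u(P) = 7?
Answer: 0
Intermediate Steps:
K(Z, E) = 2*Z (K(Z, E) = Z*1 + Z = Z + Z = 2*Z)
(u((3 + 5)*((6 + 3)² + 3))*K(0, 4))*(-39) = (7*(2*0))*(-39) = (7*0)*(-39) = 0*(-39) = 0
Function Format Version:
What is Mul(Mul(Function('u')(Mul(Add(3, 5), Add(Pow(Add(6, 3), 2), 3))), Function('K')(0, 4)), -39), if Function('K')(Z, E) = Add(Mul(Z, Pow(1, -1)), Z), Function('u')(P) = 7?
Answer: 0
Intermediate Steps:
Function('K')(Z, E) = Mul(2, Z) (Function('K')(Z, E) = Add(Mul(Z, 1), Z) = Add(Z, Z) = Mul(2, Z))
Mul(Mul(Function('u')(Mul(Add(3, 5), Add(Pow(Add(6, 3), 2), 3))), Function('K')(0, 4)), -39) = Mul(Mul(7, Mul(2, 0)), -39) = Mul(Mul(7, 0), -39) = Mul(0, -39) = 0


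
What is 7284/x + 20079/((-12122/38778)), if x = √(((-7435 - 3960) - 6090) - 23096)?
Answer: -389311731/6061 - 2428*I*√501/1503 ≈ -64232.0 - 36.158*I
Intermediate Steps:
x = 9*I*√501 (x = √((-11395 - 6090) - 23096) = √(-17485 - 23096) = √(-40581) = 9*I*√501 ≈ 201.45*I)
7284/x + 20079/((-12122/38778)) = 7284/((9*I*√501)) + 20079/((-12122/38778)) = 7284*(-I*√501/4509) + 20079/((-12122*1/38778)) = -2428*I*√501/1503 + 20079/(-6061/19389) = -2428*I*√501/1503 + 20079*(-19389/6061) = -2428*I*√501/1503 - 389311731/6061 = -389311731/6061 - 2428*I*√501/1503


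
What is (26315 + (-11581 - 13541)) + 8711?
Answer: 9904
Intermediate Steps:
(26315 + (-11581 - 13541)) + 8711 = (26315 - 25122) + 8711 = 1193 + 8711 = 9904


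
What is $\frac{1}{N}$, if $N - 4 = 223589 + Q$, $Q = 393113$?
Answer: $\frac{1}{616706} \approx 1.6215 \cdot 10^{-6}$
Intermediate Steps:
$N = 616706$ ($N = 4 + \left(223589 + 393113\right) = 4 + 616702 = 616706$)
$\frac{1}{N} = \frac{1}{616706}$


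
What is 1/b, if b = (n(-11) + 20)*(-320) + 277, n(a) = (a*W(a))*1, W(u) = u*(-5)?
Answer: 1/187477 ≈ 5.3340e-6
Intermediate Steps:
W(u) = -5*u
n(a) = -5*a² (n(a) = (a*(-5*a))*1 = -5*a²*1 = -5*a²)
b = 187477 (b = (-5*(-11)² + 20)*(-320) + 277 = (-5*121 + 20)*(-320) + 277 = (-605 + 20)*(-320) + 277 = -585*(-320) + 277 = 187200 + 277 = 187477)
1/b = 1/187477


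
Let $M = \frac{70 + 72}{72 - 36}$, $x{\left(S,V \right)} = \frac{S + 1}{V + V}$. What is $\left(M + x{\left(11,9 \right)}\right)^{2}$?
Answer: $\frac{6889}{324} \approx 21.262$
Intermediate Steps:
$x{\left(S,V \right)} = \frac{1 + S}{2 V}$
$M = \frac{71}{18}$ ($M = \frac{142}{36} = 142 \cdot \frac{1}{36} = \frac{71}{18} \approx 3.9444$)
$\left(M + x{\left(11,9 \right)}\right)^{2} = \left(\frac{71}{18} + \frac{1 + 11}{2 \cdot 9}\right)^{2} = \left(\frac{71}{18} + \frac{1}{2} \cdot \frac{1}{9} \cdot 12\right)^{2} = \left(\frac{71}{18} + \frac{2}{3}\right)^{2} = \left(\frac{83}{18}\right)^{2} = \frac{6889}{324}$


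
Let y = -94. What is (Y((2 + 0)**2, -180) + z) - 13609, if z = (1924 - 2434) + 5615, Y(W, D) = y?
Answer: -8598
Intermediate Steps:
Y(W, D) = -94
z = 5105 (z = -510 + 5615 = 5105)
(Y((2 + 0)**2, -180) + z) - 13609 = (-94 + 5105) - 13609 = 5011 - 13609 = -8598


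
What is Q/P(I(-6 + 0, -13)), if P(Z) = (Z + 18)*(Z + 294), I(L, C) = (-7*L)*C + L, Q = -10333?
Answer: -10333/137772 ≈ -0.075001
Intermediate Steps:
I(L, C) = L - 7*C*L (I(L, C) = -7*C*L + L = L - 7*C*L)
P(Z) = (18 + Z)*(294 + Z)
Q/P(I(-6 + 0, -13)) = -10333/(5292 + ((-6 + 0)*(1 - 7*(-13)))**2 + 312*((-6 + 0)*(1 - 7*(-13)))) = -10333/(5292 + (-6*(1 + 91))**2 + 312*(-6*(1 + 91))) = -10333/(5292 + (-6*92)**2 + 312*(-6*92)) = -10333/(5292 + (-552)**2 + 312*(-552)) = -10333/(5292 + 304704 - 172224) = -10333/137772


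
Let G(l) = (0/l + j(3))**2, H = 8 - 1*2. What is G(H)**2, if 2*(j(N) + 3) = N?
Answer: 81/16 ≈ 5.0625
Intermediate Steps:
j(N) = -3 + N/2
H = 6 (H = 8 - 2 = 6)
G(l) = 9/4 (G(l) = (0/l + (-3 + (1/2)*3))**2 = (0 + (-3 + 3/2))**2 = (0 - 3/2)**2 = (-3/2)**2 = 9/4)
G(H)**2 = (9/4)**2 = 81/16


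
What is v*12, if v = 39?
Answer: 468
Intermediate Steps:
v*12 = 39*12 = 468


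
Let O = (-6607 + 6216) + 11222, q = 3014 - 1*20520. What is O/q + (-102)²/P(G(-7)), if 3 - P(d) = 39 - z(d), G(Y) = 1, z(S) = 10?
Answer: -91207015/227578 ≈ -400.77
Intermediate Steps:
q = -17506 (q = 3014 - 20520 = -17506)
O = 10831 (O = -391 + 11222 = 10831)
P(d) = -26 (P(d) = 3 - (39 - 1*10) = 3 - (39 - 10) = 3 - 1*29 = 3 - 29 = -26)
O/q + (-102)²/P(G(-7)) = 10831/(-17506) + (-102)²/(-26) = 10831*(-1/17506) + 10404*(-1/26) = -10831/17506 - 5202/13 = -91207015/227578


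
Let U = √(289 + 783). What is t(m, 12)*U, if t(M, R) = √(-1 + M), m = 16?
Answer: 4*√1005 ≈ 126.81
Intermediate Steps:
U = 4*√67 (U = √1072 = 4*√67 ≈ 32.741)
t(m, 12)*U = √(-1 + 16)*(4*√67) = √15*(4*√67) = 4*√1005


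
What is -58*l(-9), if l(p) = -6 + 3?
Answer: 174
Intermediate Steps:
l(p) = -3
-58*l(-9) = -58*(-3) = 174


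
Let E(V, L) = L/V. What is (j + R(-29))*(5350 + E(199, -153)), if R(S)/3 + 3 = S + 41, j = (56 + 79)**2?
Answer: 19429199244/199 ≈ 9.7634e+7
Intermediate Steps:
j = 18225 (j = 135**2 = 18225)
R(S) = 114 + 3*S (R(S) = -9 + 3*(S + 41) = -9 + 3*(41 + S) = -9 + (123 + 3*S) = 114 + 3*S)
(j + R(-29))*(5350 + E(199, -153)) = (18225 + (114 + 3*(-29)))*(5350 - 153/199) = (18225 + (114 - 87))*(5350 - 153*1/199) = (18225 + 27)*(5350 - 153/199) = 18252*(1064497/199) = 19429199244/199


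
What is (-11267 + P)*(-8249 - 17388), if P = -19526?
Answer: 789440141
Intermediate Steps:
(-11267 + P)*(-8249 - 17388) = (-11267 - 19526)*(-8249 - 17388) = -30793*(-25637) = 789440141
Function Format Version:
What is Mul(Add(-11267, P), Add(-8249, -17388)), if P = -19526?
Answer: 789440141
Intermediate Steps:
Mul(Add(-11267, P), Add(-8249, -17388)) = Mul(Add(-11267, -19526), Add(-8249, -17388)) = Mul(-30793, -25637) = 789440141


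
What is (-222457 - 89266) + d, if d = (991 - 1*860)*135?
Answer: -294038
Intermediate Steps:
d = 17685 (d = (991 - 860)*135 = 131*135 = 17685)
(-222457 - 89266) + d = (-222457 - 89266) + 17685 = -311723 + 17685 = -294038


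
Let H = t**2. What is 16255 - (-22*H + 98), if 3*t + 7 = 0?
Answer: 146491/9 ≈ 16277.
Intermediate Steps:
t = -7/3 (t = -7/3 + (1/3)*0 = -7/3 + 0 = -7/3 ≈ -2.3333)
H = 49/9 (H = (-7/3)**2 = 49/9 ≈ 5.4444)
16255 - (-22*H + 98) = 16255 - (-22*49/9 + 98) = 16255 - (-1078/9 + 98) = 16255 - 1*(-196/9) = 16255 + 196/9 = 146491/9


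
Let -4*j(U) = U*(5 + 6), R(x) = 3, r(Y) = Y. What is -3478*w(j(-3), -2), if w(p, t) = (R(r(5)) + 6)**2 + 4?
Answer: -295630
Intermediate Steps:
j(U) = -11*U/4 (j(U) = -U*(5 + 6)/4 = -U*11/4 = -11*U/4)
w(p, t) = 85 (w(p, t) = (3 + 6)**2 + 4 = 9**2 + 4 = 81 + 4 = 85)
-3478*w(j(-3), -2) = -3478*85 = -295630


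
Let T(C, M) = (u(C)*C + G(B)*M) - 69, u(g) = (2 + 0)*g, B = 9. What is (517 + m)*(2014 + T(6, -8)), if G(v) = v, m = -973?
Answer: -886920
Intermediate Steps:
u(g) = 2*g
T(C, M) = -69 + 2*C² + 9*M (T(C, M) = ((2*C)*C + 9*M) - 69 = (2*C² + 9*M) - 69 = -69 + 2*C² + 9*M)
(517 + m)*(2014 + T(6, -8)) = (517 - 973)*(2014 + (-69 + 2*6² + 9*(-8))) = -456*(2014 + (-69 + 2*36 - 72)) = -456*(2014 + (-69 + 72 - 72)) = -456*(2014 - 69) = -456*1945 = -886920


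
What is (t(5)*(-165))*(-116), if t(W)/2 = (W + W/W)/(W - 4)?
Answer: 229680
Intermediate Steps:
t(W) = 2*(1 + W)/(-4 + W) (t(W) = 2*((W + W/W)/(W - 4)) = 2*((W + 1)/(-4 + W)) = 2*((1 + W)/(-4 + W)) = 2*(1 + W)/(-4 + W))
(t(5)*(-165))*(-116) = ((2*(1 + 5)/(-4 + 5))*(-165))*(-116) = ((2*6/1)*(-165))*(-116) = ((2*1*6)*(-165))*(-116) = (12*(-165))*(-116) = -1980*(-116) = 229680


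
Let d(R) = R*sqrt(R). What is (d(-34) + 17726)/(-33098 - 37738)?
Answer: -8863/35418 + 17*I*sqrt(34)/35418 ≈ -0.25024 + 0.0027988*I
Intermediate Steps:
d(R) = R**(3/2)
(d(-34) + 17726)/(-33098 - 37738) = ((-34)**(3/2) + 17726)/(-33098 - 37738) = (-34*I*sqrt(34) + 17726)/(-70836) = (17726 - 34*I*sqrt(34))*(-1/70836) = -8863/35418 + 17*I*sqrt(34)/35418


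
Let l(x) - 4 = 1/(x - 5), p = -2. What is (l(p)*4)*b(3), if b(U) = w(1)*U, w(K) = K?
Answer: 324/7 ≈ 46.286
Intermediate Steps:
l(x) = 4 + 1/(-5 + x) (l(x) = 4 + 1/(x - 5) = 4 + 1/(-5 + x))
b(U) = U (b(U) = 1*U = U)
(l(p)*4)*b(3) = (((-19 + 4*(-2))/(-5 - 2))*4)*3 = (((-19 - 8)/(-7))*4)*3 = (-1/7*(-27)*4)*3 = ((27/7)*4)*3 = (108/7)*3 = 324/7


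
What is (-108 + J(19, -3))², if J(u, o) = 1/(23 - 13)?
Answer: 1164241/100 ≈ 11642.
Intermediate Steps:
J(u, o) = ⅒ (J(u, o) = 1/10 = ⅒)
(-108 + J(19, -3))² = (-108 + ⅒)² = (-1079/10)² = 1164241/100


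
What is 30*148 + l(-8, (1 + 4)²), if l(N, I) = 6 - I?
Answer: 4421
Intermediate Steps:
30*148 + l(-8, (1 + 4)²) = 30*148 + (6 - (1 + 4)²) = 4440 + (6 - 1*5²) = 4440 + (6 - 1*25) = 4440 + (6 - 25) = 4440 - 19 = 4421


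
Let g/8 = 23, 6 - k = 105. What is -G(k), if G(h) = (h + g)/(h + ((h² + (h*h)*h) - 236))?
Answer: 85/960833 ≈ 8.8465e-5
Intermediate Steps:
k = -99 (k = 6 - 1*105 = 6 - 105 = -99)
g = 184 (g = 8*23 = 184)
G(h) = (184 + h)/(-236 + h + h² + h³) (G(h) = (h + 184)/(h + ((h² + (h*h)*h) - 236)) = (184 + h)/(h + ((h² + h²*h) - 236)) = (184 + h)/(h + ((h² + h³) - 236)) = (184 + h)/(h + (-236 + h² + h³)) = (184 + h)/(-236 + h + h² + h³))
-G(k) = -(184 - 99)/(-236 - 99 + (-99)² + (-99)³) = -85/(-236 - 99 + 9801 - 970299) = -85/(-960833) = -(-1)*85/960833 = -1*(-85/960833) = 85/960833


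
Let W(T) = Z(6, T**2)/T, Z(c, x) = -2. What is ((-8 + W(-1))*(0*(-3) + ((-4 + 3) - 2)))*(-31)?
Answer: -558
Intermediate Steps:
W(T) = -2/T
((-8 + W(-1))*(0*(-3) + ((-4 + 3) - 2)))*(-31) = ((-8 - 2/(-1))*(0*(-3) + ((-4 + 3) - 2)))*(-31) = ((-8 - 2*(-1))*(0 + (-1 - 2)))*(-31) = ((-8 + 2)*(0 - 3))*(-31) = -6*(-3)*(-31) = 18*(-31) = -558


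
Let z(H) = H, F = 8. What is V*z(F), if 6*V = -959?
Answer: -3836/3 ≈ -1278.7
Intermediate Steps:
V = -959/6 (V = (1/6)*(-959) = -959/6 ≈ -159.83)
V*z(F) = -959/6*8 = -3836/3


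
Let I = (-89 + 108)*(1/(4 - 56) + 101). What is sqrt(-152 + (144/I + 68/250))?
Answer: I*sqrt(943456995303630)/2494225 ≈ 12.315*I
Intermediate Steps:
I = 99769/52 (I = 19*(1/(-52) + 101) = 19*(-1/52 + 101) = 19*(5251/52) = 99769/52 ≈ 1918.6)
sqrt(-152 + (144/I + 68/250)) = sqrt(-152 + (144/(99769/52) + 68/250)) = sqrt(-152 + (144*(52/99769) + 68*(1/250))) = sqrt(-152 + (7488/99769 + 34/125)) = sqrt(-152 + 4328146/12471125) = sqrt(-1891282854/12471125) = I*sqrt(943456995303630)/2494225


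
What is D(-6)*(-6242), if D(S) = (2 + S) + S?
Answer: 62420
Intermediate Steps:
D(S) = 2 + 2*S
D(-6)*(-6242) = (2 + 2*(-6))*(-6242) = (2 - 12)*(-6242) = -10*(-6242) = 62420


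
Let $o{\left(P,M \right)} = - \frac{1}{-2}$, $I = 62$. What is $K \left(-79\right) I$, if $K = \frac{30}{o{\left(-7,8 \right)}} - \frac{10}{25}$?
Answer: $- \frac{1459604}{5} \approx -2.9192 \cdot 10^{5}$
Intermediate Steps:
$o{\left(P,M \right)} = \frac{1}{2}$ ($o{\left(P,M \right)} = \left(-1\right) \left(- \frac{1}{2}\right) = \frac{1}{2}$)
$K = \frac{298}{5}$ ($K = 30 \frac{1}{\frac{1}{2}} - \frac{10}{25} = 30 \cdot 2 - \frac{2}{5} = 60 - \frac{2}{5} = \frac{298}{5} \approx 59.6$)
$K \left(-79\right) I = \frac{298}{5} \left(-79\right) 62 = \left(- \frac{23542}{5}\right) 62 = - \frac{1459604}{5}$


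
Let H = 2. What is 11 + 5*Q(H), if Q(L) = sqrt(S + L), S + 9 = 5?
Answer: 11 + 5*I*sqrt(2) ≈ 11.0 + 7.0711*I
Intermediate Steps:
S = -4 (S = -9 + 5 = -4)
Q(L) = sqrt(-4 + L)
11 + 5*Q(H) = 11 + 5*sqrt(-4 + 2) = 11 + 5*sqrt(-2) = 11 + 5*(I*sqrt(2)) = 11 + 5*I*sqrt(2)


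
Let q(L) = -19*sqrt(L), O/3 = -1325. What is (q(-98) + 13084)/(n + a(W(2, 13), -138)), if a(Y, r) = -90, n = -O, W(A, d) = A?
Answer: 13084/3885 - 19*I*sqrt(2)/555 ≈ 3.3678 - 0.048415*I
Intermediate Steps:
O = -3975 (O = 3*(-1325) = -3975)
n = 3975 (n = -1*(-3975) = 3975)
(q(-98) + 13084)/(n + a(W(2, 13), -138)) = (-133*I*sqrt(2) + 13084)/(3975 - 90) = (-133*I*sqrt(2) + 13084)/3885 = (-133*I*sqrt(2) + 13084)*(1/3885) = (13084 - 133*I*sqrt(2))*(1/3885) = 13084/3885 - 19*I*sqrt(2)/555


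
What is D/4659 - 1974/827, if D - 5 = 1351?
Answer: -2691818/1284331 ≈ -2.0959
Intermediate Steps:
D = 1356 (D = 5 + 1351 = 1356)
D/4659 - 1974/827 = 1356/4659 - 1974/827 = 1356*(1/4659) - 1974*1/827 = 452/1553 - 1974/827 = -2691818/1284331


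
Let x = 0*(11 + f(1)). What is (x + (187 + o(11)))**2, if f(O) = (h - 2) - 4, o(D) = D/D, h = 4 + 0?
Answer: 35344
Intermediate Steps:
h = 4
o(D) = 1
f(O) = -2 (f(O) = (4 - 2) - 4 = 2 - 4 = -2)
x = 0 (x = 0*(11 - 2) = 0*9 = 0)
(x + (187 + o(11)))**2 = (0 + (187 + 1))**2 = (0 + 188)**2 = 188**2 = 35344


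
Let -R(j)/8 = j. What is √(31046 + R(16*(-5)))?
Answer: √31686 ≈ 178.01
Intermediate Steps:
R(j) = -8*j
√(31046 + R(16*(-5))) = √(31046 - 128*(-5)) = √(31046 - 8*(-80)) = √(31046 + 640) = √31686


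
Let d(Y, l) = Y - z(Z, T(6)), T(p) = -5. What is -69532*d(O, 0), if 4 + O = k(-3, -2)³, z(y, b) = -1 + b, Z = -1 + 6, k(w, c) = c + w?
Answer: 8552436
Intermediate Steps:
Z = 5
O = -129 (O = -4 + (-2 - 3)³ = -4 + (-5)³ = -4 - 125 = -129)
d(Y, l) = 6 + Y (d(Y, l) = Y - (-1 - 5) = Y - 1*(-6) = Y + 6 = 6 + Y)
-69532*d(O, 0) = -69532*(6 - 129) = -69532*(-123) = 8552436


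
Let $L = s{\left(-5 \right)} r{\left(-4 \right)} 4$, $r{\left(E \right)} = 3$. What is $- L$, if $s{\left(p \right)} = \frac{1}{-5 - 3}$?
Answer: $\frac{3}{2} \approx 1.5$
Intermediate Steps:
$s{\left(p \right)} = - \frac{1}{8}$ ($s{\left(p \right)} = \frac{1}{-8} = - \frac{1}{8}$)
$L = - \frac{3}{2}$ ($L = \left(- \frac{1}{8}\right) 3 \cdot 4 = \left(- \frac{3}{8}\right) 4 = - \frac{3}{2} \approx -1.5$)
$- L = \left(-1\right) \left(- \frac{3}{2}\right) = \frac{3}{2}$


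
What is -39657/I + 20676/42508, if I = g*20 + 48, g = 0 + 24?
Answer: -139568569/1870352 ≈ -74.622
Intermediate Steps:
g = 24
I = 528 (I = 24*20 + 48 = 480 + 48 = 528)
-39657/I + 20676/42508 = -39657/528 + 20676/42508 = -39657*1/528 + 20676*(1/42508) = -13219/176 + 5169/10627 = -139568569/1870352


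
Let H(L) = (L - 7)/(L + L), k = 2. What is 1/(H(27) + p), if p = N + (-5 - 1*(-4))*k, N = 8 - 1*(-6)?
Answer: 27/334 ≈ 0.080838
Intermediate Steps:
H(L) = (-7 + L)/(2*L) (H(L) = (-7 + L)/((2*L)) = (-7 + L)*(1/(2*L)) = (-7 + L)/(2*L))
N = 14 (N = 8 + 6 = 14)
p = 12 (p = 14 + (-5 - 1*(-4))*2 = 14 + (-5 + 4)*2 = 14 - 1*2 = 14 - 2 = 12)
1/(H(27) + p) = 1/((½)*(-7 + 27)/27 + 12) = 1/((½)*(1/27)*20 + 12) = 1/(10/27 + 12) = 1/(334/27) = 27/334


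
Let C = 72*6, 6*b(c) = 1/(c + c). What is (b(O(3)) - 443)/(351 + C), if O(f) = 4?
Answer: -21263/37584 ≈ -0.56575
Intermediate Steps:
b(c) = 1/(12*c) (b(c) = 1/(6*(c + c)) = 1/(6*((2*c))) = (1/(2*c))/6 = 1/(12*c))
C = 432
(b(O(3)) - 443)/(351 + C) = ((1/12)/4 - 443)/(351 + 432) = ((1/12)*(¼) - 443)/783 = (1/48 - 443)*(1/783) = -21263/48*1/783 = -21263/37584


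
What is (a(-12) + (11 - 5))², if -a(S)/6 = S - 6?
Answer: 12996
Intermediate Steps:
a(S) = 36 - 6*S (a(S) = -6*(S - 6) = -6*(-6 + S) = 36 - 6*S)
(a(-12) + (11 - 5))² = ((36 - 6*(-12)) + (11 - 5))² = ((36 + 72) + 6)² = (108 + 6)² = 114² = 12996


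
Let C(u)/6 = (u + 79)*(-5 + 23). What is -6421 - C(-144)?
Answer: 599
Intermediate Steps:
C(u) = 8532 + 108*u (C(u) = 6*((u + 79)*(-5 + 23)) = 6*((79 + u)*18) = 6*(1422 + 18*u) = 8532 + 108*u)
-6421 - C(-144) = -6421 - (8532 + 108*(-144)) = -6421 - (8532 - 15552) = -6421 - 1*(-7020) = -6421 + 7020 = 599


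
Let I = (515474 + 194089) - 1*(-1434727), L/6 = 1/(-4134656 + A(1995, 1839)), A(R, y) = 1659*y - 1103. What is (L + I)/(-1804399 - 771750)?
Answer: -1163125080407/1397377925921 ≈ -0.83236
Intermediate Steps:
A(R, y) = -1103 + 1659*y
L = -3/542429 (L = 6/(-4134656 + (-1103 + 1659*1839)) = 6/(-4134656 + (-1103 + 3050901)) = 6/(-4134656 + 3049798) = 6/(-1084858) = 6*(-1/1084858) = -3/542429 ≈ -5.5307e-6)
I = 2144290 (I = 709563 + 1434727 = 2144290)
(L + I)/(-1804399 - 771750) = (-3/542429 + 2144290)/(-1804399 - 771750) = (1163125080407/542429)/(-2576149) = (1163125080407/542429)*(-1/2576149) = -1163125080407/1397377925921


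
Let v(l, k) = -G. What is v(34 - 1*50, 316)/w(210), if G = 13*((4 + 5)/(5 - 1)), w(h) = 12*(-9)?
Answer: 13/48 ≈ 0.27083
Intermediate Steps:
w(h) = -108
G = 117/4 (G = 13*(9/4) = 117/4 ≈ 29.250)
v(l, k) = -117/4 (v(l, k) = -1*117/4 = -117/4)
v(34 - 1*50, 316)/w(210) = -117/4/(-108) = -117/4*(-1/108) = 13/48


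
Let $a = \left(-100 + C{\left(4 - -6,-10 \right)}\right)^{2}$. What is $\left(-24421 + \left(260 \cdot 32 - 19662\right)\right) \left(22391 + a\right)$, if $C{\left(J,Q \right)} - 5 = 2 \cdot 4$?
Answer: $-1071459480$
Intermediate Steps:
$C{\left(J,Q \right)} = 13$ ($C{\left(J,Q \right)} = 5 + 2 \cdot 4 = 5 + 8 = 13$)
$a = 7569$ ($a = \left(-100 + 13\right)^{2} = \left(-87\right)^{2} = 7569$)
$\left(-24421 + \left(260 \cdot 32 - 19662\right)\right) \left(22391 + a\right) = \left(-24421 + \left(260 \cdot 32 - 19662\right)\right) \left(22391 + 7569\right) = \left(-24421 + \left(8320 - 19662\right)\right) 29960 = \left(-24421 - 11342\right) 29960 = \left(-35763\right) 29960 = -1071459480$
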